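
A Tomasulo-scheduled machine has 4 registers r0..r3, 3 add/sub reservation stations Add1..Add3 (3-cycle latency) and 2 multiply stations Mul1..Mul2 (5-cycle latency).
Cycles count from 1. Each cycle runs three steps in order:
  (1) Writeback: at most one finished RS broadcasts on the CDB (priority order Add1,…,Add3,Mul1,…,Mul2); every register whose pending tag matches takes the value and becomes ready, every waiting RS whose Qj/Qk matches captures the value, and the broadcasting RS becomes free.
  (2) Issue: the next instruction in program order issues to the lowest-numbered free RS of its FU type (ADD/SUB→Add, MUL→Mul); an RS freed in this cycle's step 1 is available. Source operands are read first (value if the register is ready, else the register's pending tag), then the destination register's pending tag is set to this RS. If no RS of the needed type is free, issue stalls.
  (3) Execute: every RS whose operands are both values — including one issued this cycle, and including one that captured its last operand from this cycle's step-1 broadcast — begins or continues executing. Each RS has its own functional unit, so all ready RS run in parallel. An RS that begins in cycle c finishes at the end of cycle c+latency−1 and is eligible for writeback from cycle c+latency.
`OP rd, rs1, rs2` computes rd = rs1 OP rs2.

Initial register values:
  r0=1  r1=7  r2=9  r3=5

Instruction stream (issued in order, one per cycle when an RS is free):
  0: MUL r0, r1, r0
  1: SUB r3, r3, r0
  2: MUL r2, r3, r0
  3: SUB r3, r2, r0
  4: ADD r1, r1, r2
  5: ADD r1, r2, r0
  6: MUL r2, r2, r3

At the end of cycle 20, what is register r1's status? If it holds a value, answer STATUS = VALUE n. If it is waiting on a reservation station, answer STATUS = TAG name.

STATUS = VALUE -7

  c1: issue MUL r0<-Mul1  regs: r0:Mul1,r1:7,r2:9,r3:5
  c2: issue SUB r3<-Add1  regs: r0:Mul1,r1:7,r2:9,r3:Add1
  c3: issue MUL r2<-Mul2  regs: r0:Mul1,r1:7,r2:Mul2,r3:Add1
  c4: issue SUB r3<-Add2  regs: r0:Mul1,r1:7,r2:Mul2,r3:Add2
  c5: issue ADD r1<-Add3  regs: r0:Mul1,r1:Add3,r2:Mul2,r3:Add2
  c6: CDB Mul1=7; stall  regs: r0:7,r1:Add3,r2:Mul2,r3:Add2
  c7: stall  regs: r0:7,r1:Add3,r2:Mul2,r3:Add2
  c8: stall  regs: r0:7,r1:Add3,r2:Mul2,r3:Add2
  c9: CDB Add1=-2; issue ADD r1<-Add1  regs: r0:7,r1:Add1,r2:Mul2,r3:Add2
  c10: issue MUL r2<-Mul1  regs: r0:7,r1:Add1,r2:Mul1,r3:Add2
  c11: -  regs: r0:7,r1:Add1,r2:Mul1,r3:Add2
  c12: -  regs: r0:7,r1:Add1,r2:Mul1,r3:Add2
  c13: -  regs: r0:7,r1:Add1,r2:Mul1,r3:Add2
  c14: CDB Mul2=-14  regs: r0:7,r1:Add1,r2:Mul1,r3:Add2
  c15: -  regs: r0:7,r1:Add1,r2:Mul1,r3:Add2
  c16: -  regs: r0:7,r1:Add1,r2:Mul1,r3:Add2
  c17: CDB Add1=-7  regs: r0:7,r1:-7,r2:Mul1,r3:Add2
  c18: CDB Add2=-21  regs: r0:7,r1:-7,r2:Mul1,r3:-21
  c19: CDB Add3=-7  regs: r0:7,r1:-7,r2:Mul1,r3:-21
  c20: -  regs: r0:7,r1:-7,r2:Mul1,r3:-21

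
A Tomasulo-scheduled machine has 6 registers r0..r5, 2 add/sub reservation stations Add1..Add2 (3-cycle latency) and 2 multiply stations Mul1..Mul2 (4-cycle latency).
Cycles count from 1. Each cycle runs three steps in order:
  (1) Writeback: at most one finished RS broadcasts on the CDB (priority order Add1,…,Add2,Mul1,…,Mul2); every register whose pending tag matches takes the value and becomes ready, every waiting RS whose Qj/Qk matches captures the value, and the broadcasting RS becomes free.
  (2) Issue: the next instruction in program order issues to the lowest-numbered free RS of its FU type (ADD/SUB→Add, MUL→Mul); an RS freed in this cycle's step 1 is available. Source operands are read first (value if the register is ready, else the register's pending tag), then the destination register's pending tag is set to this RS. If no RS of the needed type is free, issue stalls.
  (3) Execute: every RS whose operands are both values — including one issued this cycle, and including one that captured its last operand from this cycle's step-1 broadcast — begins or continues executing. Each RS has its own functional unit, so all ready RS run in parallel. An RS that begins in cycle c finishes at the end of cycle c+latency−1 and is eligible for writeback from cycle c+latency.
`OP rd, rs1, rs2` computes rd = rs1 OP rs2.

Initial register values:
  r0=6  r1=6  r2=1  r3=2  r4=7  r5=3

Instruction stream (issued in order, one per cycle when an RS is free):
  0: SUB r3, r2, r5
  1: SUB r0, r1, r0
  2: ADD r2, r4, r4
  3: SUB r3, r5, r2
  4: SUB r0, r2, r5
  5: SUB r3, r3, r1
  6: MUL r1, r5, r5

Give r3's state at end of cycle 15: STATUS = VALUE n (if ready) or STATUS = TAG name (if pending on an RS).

cycle 1: issue SUB r3<-Add1 // r0:6,r1:6,r2:1,r3:Add1,r4:7,r5:3
cycle 2: issue SUB r0<-Add2 // r0:Add2,r1:6,r2:1,r3:Add1,r4:7,r5:3
cycle 3: stall // r0:Add2,r1:6,r2:1,r3:Add1,r4:7,r5:3
cycle 4: CDB Add1=-2; issue ADD r2<-Add1 // r0:Add2,r1:6,r2:Add1,r3:-2,r4:7,r5:3
cycle 5: CDB Add2=0; issue SUB r3<-Add2 // r0:0,r1:6,r2:Add1,r3:Add2,r4:7,r5:3
cycle 6: stall // r0:0,r1:6,r2:Add1,r3:Add2,r4:7,r5:3
cycle 7: CDB Add1=14; issue SUB r0<-Add1 // r0:Add1,r1:6,r2:14,r3:Add2,r4:7,r5:3
cycle 8: stall // r0:Add1,r1:6,r2:14,r3:Add2,r4:7,r5:3
cycle 9: stall // r0:Add1,r1:6,r2:14,r3:Add2,r4:7,r5:3
cycle 10: CDB Add1=11; issue SUB r3<-Add1 // r0:11,r1:6,r2:14,r3:Add1,r4:7,r5:3
cycle 11: CDB Add2=-11; issue MUL r1<-Mul1 // r0:11,r1:Mul1,r2:14,r3:Add1,r4:7,r5:3
cycle 12: - // r0:11,r1:Mul1,r2:14,r3:Add1,r4:7,r5:3
cycle 13: - // r0:11,r1:Mul1,r2:14,r3:Add1,r4:7,r5:3
cycle 14: CDB Add1=-17 // r0:11,r1:Mul1,r2:14,r3:-17,r4:7,r5:3
cycle 15: CDB Mul1=9 // r0:11,r1:9,r2:14,r3:-17,r4:7,r5:3

STATUS = VALUE -17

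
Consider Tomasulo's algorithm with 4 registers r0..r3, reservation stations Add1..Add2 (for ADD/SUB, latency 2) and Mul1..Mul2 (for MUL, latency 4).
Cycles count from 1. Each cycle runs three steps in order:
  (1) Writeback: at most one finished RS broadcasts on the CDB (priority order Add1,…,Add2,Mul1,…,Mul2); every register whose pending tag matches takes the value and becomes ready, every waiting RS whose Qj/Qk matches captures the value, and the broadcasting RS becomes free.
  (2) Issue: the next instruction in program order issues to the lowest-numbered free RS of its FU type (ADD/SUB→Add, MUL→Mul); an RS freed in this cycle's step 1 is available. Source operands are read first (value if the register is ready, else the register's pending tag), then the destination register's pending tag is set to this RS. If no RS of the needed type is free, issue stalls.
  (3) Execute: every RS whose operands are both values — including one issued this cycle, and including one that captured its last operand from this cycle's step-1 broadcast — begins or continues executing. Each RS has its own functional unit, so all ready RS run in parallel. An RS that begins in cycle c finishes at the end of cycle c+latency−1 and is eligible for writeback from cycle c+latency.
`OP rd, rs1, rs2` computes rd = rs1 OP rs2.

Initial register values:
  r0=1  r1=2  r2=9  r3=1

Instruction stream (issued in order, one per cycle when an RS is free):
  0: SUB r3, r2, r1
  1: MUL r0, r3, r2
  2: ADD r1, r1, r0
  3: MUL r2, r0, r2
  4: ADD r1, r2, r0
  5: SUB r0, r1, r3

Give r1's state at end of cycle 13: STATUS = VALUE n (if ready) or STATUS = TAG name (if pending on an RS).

c1: issue SUB r3<-Add1 | r0:1,r1:2,r2:9,r3:Add1
c2: issue MUL r0<-Mul1 | r0:Mul1,r1:2,r2:9,r3:Add1
c3: CDB Add1=7; issue ADD r1<-Add1 | r0:Mul1,r1:Add1,r2:9,r3:7
c4: issue MUL r2<-Mul2 | r0:Mul1,r1:Add1,r2:Mul2,r3:7
c5: issue ADD r1<-Add2 | r0:Mul1,r1:Add2,r2:Mul2,r3:7
c6: stall | r0:Mul1,r1:Add2,r2:Mul2,r3:7
c7: CDB Mul1=63; stall | r0:63,r1:Add2,r2:Mul2,r3:7
c8: stall | r0:63,r1:Add2,r2:Mul2,r3:7
c9: CDB Add1=65; issue SUB r0<-Add1 | r0:Add1,r1:Add2,r2:Mul2,r3:7
c10: - | r0:Add1,r1:Add2,r2:Mul2,r3:7
c11: CDB Mul2=567 | r0:Add1,r1:Add2,r2:567,r3:7
c12: - | r0:Add1,r1:Add2,r2:567,r3:7
c13: CDB Add2=630 | r0:Add1,r1:630,r2:567,r3:7

STATUS = VALUE 630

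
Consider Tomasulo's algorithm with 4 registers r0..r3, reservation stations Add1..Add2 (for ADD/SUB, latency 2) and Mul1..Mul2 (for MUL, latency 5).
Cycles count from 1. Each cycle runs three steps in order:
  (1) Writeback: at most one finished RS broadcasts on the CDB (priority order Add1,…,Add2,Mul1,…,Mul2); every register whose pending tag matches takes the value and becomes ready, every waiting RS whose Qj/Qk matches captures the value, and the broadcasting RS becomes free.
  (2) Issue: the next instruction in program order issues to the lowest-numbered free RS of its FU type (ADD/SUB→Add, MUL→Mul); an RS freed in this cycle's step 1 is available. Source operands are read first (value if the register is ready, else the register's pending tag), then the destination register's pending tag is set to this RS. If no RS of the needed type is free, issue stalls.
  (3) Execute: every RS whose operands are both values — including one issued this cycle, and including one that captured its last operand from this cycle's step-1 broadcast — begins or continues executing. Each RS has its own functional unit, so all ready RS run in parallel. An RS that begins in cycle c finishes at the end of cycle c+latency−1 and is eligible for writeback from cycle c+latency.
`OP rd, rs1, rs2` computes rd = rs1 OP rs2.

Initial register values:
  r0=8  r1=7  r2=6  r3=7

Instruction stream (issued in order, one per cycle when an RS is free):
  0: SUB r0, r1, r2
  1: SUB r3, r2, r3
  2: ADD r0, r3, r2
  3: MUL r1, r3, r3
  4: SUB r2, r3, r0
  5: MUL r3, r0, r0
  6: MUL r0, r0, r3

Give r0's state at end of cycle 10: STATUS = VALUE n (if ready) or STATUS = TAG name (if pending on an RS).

STATUS = TAG Mul1

c1: issue SUB r0<-Add1 | r0:Add1,r1:7,r2:6,r3:7
c2: issue SUB r3<-Add2 | r0:Add1,r1:7,r2:6,r3:Add2
c3: CDB Add1=1; issue ADD r0<-Add1 | r0:Add1,r1:7,r2:6,r3:Add2
c4: CDB Add2=-1; issue MUL r1<-Mul1 | r0:Add1,r1:Mul1,r2:6,r3:-1
c5: issue SUB r2<-Add2 | r0:Add1,r1:Mul1,r2:Add2,r3:-1
c6: CDB Add1=5; issue MUL r3<-Mul2 | r0:5,r1:Mul1,r2:Add2,r3:Mul2
c7: stall | r0:5,r1:Mul1,r2:Add2,r3:Mul2
c8: CDB Add2=-6; stall | r0:5,r1:Mul1,r2:-6,r3:Mul2
c9: CDB Mul1=1; issue MUL r0<-Mul1 | r0:Mul1,r1:1,r2:-6,r3:Mul2
c10: - | r0:Mul1,r1:1,r2:-6,r3:Mul2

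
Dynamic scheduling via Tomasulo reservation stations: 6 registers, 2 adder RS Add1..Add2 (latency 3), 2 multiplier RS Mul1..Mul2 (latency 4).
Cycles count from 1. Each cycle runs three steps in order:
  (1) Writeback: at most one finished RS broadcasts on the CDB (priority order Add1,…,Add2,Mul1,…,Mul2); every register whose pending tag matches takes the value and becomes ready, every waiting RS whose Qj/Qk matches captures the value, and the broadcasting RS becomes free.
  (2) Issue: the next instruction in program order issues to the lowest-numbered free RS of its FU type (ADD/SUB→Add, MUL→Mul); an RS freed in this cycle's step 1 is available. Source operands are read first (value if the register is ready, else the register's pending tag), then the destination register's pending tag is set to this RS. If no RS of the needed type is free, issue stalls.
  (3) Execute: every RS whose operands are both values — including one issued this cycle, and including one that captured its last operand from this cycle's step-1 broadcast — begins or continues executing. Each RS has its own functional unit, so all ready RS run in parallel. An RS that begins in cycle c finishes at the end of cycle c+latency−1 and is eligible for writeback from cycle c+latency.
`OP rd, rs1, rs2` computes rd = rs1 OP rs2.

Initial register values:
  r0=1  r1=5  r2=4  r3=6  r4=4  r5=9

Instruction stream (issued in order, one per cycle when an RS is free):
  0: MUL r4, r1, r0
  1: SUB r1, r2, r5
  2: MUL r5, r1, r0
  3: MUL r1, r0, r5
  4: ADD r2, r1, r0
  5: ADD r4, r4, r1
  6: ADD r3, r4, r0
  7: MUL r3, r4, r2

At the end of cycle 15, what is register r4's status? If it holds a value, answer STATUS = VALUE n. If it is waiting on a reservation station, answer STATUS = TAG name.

cycle 1: issue MUL r4<-Mul1 // r0:1,r1:5,r2:4,r3:6,r4:Mul1,r5:9
cycle 2: issue SUB r1<-Add1 // r0:1,r1:Add1,r2:4,r3:6,r4:Mul1,r5:9
cycle 3: issue MUL r5<-Mul2 // r0:1,r1:Add1,r2:4,r3:6,r4:Mul1,r5:Mul2
cycle 4: stall // r0:1,r1:Add1,r2:4,r3:6,r4:Mul1,r5:Mul2
cycle 5: CDB Add1=-5; stall // r0:1,r1:-5,r2:4,r3:6,r4:Mul1,r5:Mul2
cycle 6: CDB Mul1=5; issue MUL r1<-Mul1 // r0:1,r1:Mul1,r2:4,r3:6,r4:5,r5:Mul2
cycle 7: issue ADD r2<-Add1 // r0:1,r1:Mul1,r2:Add1,r3:6,r4:5,r5:Mul2
cycle 8: issue ADD r4<-Add2 // r0:1,r1:Mul1,r2:Add1,r3:6,r4:Add2,r5:Mul2
cycle 9: CDB Mul2=-5; stall // r0:1,r1:Mul1,r2:Add1,r3:6,r4:Add2,r5:-5
cycle 10: stall // r0:1,r1:Mul1,r2:Add1,r3:6,r4:Add2,r5:-5
cycle 11: stall // r0:1,r1:Mul1,r2:Add1,r3:6,r4:Add2,r5:-5
cycle 12: stall // r0:1,r1:Mul1,r2:Add1,r3:6,r4:Add2,r5:-5
cycle 13: CDB Mul1=-5; stall // r0:1,r1:-5,r2:Add1,r3:6,r4:Add2,r5:-5
cycle 14: stall // r0:1,r1:-5,r2:Add1,r3:6,r4:Add2,r5:-5
cycle 15: stall // r0:1,r1:-5,r2:Add1,r3:6,r4:Add2,r5:-5

STATUS = TAG Add2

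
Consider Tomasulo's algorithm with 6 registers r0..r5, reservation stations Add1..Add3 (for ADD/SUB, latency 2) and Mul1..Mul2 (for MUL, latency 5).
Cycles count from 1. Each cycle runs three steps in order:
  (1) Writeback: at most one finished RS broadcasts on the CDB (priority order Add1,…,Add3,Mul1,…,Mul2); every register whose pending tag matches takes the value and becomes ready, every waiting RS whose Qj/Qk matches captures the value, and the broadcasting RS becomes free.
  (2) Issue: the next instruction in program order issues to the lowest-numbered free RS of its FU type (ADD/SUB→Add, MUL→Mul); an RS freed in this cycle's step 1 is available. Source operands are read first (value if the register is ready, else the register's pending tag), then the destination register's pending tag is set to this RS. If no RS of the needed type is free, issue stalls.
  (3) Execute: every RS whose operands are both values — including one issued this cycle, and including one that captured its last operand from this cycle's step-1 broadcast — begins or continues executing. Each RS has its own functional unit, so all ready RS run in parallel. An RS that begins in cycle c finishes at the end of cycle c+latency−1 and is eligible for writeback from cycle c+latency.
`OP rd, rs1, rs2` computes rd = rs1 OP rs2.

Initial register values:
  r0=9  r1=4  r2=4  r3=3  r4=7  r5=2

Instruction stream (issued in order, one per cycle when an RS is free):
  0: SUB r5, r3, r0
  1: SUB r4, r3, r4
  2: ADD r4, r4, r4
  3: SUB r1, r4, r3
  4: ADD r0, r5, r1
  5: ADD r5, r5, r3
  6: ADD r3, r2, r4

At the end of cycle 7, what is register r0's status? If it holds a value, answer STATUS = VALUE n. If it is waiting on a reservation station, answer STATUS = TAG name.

  c1: issue SUB r5<-Add1  regs: r0:9,r1:4,r2:4,r3:3,r4:7,r5:Add1
  c2: issue SUB r4<-Add2  regs: r0:9,r1:4,r2:4,r3:3,r4:Add2,r5:Add1
  c3: CDB Add1=-6; issue ADD r4<-Add1  regs: r0:9,r1:4,r2:4,r3:3,r4:Add1,r5:-6
  c4: CDB Add2=-4; issue SUB r1<-Add2  regs: r0:9,r1:Add2,r2:4,r3:3,r4:Add1,r5:-6
  c5: issue ADD r0<-Add3  regs: r0:Add3,r1:Add2,r2:4,r3:3,r4:Add1,r5:-6
  c6: CDB Add1=-8; issue ADD r5<-Add1  regs: r0:Add3,r1:Add2,r2:4,r3:3,r4:-8,r5:Add1
  c7: stall  regs: r0:Add3,r1:Add2,r2:4,r3:3,r4:-8,r5:Add1

STATUS = TAG Add3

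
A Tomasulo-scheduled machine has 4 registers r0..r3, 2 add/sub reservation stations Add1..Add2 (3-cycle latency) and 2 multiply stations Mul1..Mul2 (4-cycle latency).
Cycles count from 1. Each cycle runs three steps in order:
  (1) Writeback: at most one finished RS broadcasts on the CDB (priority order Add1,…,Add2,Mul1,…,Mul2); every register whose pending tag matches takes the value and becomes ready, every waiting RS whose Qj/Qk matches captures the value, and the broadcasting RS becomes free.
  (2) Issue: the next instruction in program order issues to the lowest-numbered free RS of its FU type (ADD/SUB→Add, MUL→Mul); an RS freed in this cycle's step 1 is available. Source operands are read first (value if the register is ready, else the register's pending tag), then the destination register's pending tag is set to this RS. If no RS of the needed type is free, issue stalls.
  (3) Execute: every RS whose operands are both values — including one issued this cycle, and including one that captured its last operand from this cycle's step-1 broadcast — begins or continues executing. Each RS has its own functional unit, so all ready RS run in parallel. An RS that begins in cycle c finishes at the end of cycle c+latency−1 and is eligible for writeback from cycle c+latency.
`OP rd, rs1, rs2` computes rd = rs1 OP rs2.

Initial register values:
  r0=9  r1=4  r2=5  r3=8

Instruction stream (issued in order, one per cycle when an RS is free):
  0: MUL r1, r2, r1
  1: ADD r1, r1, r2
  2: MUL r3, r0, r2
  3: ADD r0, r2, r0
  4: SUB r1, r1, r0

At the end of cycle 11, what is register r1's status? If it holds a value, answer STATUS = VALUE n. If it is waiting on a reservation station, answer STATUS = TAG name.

c1: issue MUL r1<-Mul1 | r0:9,r1:Mul1,r2:5,r3:8
c2: issue ADD r1<-Add1 | r0:9,r1:Add1,r2:5,r3:8
c3: issue MUL r3<-Mul2 | r0:9,r1:Add1,r2:5,r3:Mul2
c4: issue ADD r0<-Add2 | r0:Add2,r1:Add1,r2:5,r3:Mul2
c5: CDB Mul1=20; stall | r0:Add2,r1:Add1,r2:5,r3:Mul2
c6: stall | r0:Add2,r1:Add1,r2:5,r3:Mul2
c7: CDB Add2=14; issue SUB r1<-Add2 | r0:14,r1:Add2,r2:5,r3:Mul2
c8: CDB Add1=25 | r0:14,r1:Add2,r2:5,r3:Mul2
c9: CDB Mul2=45 | r0:14,r1:Add2,r2:5,r3:45
c10: - | r0:14,r1:Add2,r2:5,r3:45
c11: CDB Add2=11 | r0:14,r1:11,r2:5,r3:45

STATUS = VALUE 11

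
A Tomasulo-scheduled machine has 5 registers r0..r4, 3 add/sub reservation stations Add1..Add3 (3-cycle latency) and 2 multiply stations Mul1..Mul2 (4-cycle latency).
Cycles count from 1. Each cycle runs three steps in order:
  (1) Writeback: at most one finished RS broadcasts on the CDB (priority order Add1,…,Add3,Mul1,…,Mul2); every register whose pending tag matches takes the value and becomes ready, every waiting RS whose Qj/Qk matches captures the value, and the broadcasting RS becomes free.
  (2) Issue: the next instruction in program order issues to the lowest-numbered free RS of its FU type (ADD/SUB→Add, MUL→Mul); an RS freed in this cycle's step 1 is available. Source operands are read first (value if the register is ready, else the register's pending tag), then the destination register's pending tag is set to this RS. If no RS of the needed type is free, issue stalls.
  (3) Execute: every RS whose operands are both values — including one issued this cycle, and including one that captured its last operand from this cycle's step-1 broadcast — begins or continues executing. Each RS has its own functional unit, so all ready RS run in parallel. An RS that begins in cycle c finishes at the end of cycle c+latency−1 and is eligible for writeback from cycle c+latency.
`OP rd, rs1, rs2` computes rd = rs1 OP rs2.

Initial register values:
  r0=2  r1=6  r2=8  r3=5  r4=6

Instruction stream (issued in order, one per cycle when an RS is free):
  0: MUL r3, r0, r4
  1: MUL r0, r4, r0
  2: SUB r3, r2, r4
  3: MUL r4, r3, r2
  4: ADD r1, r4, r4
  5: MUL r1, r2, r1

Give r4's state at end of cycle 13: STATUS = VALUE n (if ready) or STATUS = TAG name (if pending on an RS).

STATUS = VALUE 16

cycle 1: issue MUL r3<-Mul1 // r0:2,r1:6,r2:8,r3:Mul1,r4:6
cycle 2: issue MUL r0<-Mul2 // r0:Mul2,r1:6,r2:8,r3:Mul1,r4:6
cycle 3: issue SUB r3<-Add1 // r0:Mul2,r1:6,r2:8,r3:Add1,r4:6
cycle 4: stall // r0:Mul2,r1:6,r2:8,r3:Add1,r4:6
cycle 5: CDB Mul1=12; issue MUL r4<-Mul1 // r0:Mul2,r1:6,r2:8,r3:Add1,r4:Mul1
cycle 6: CDB Add1=2; issue ADD r1<-Add1 // r0:Mul2,r1:Add1,r2:8,r3:2,r4:Mul1
cycle 7: CDB Mul2=12; issue MUL r1<-Mul2 // r0:12,r1:Mul2,r2:8,r3:2,r4:Mul1
cycle 8: - // r0:12,r1:Mul2,r2:8,r3:2,r4:Mul1
cycle 9: - // r0:12,r1:Mul2,r2:8,r3:2,r4:Mul1
cycle 10: CDB Mul1=16 // r0:12,r1:Mul2,r2:8,r3:2,r4:16
cycle 11: - // r0:12,r1:Mul2,r2:8,r3:2,r4:16
cycle 12: - // r0:12,r1:Mul2,r2:8,r3:2,r4:16
cycle 13: CDB Add1=32 // r0:12,r1:Mul2,r2:8,r3:2,r4:16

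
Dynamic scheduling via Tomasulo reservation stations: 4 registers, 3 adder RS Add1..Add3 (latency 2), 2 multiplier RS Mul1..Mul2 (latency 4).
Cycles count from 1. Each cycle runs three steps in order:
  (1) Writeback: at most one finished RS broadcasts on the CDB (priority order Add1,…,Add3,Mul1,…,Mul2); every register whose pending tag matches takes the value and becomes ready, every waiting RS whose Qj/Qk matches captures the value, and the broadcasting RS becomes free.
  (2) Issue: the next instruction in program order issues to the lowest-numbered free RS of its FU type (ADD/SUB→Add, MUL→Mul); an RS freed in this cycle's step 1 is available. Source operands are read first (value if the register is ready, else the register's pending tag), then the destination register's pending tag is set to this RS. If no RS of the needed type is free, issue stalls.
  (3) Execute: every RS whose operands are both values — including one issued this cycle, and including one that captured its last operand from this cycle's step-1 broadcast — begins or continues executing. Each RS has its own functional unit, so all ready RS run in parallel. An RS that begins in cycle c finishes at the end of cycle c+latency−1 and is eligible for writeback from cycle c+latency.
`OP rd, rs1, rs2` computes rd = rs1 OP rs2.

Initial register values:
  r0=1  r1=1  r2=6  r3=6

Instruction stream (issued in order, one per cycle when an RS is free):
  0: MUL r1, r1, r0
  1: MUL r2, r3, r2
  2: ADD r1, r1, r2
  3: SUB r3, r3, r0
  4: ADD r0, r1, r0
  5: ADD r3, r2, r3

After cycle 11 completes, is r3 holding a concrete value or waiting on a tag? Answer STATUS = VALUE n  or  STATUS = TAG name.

STATUS = VALUE 41

  c1: issue MUL r1<-Mul1  regs: r0:1,r1:Mul1,r2:6,r3:6
  c2: issue MUL r2<-Mul2  regs: r0:1,r1:Mul1,r2:Mul2,r3:6
  c3: issue ADD r1<-Add1  regs: r0:1,r1:Add1,r2:Mul2,r3:6
  c4: issue SUB r3<-Add2  regs: r0:1,r1:Add1,r2:Mul2,r3:Add2
  c5: CDB Mul1=1; issue ADD r0<-Add3  regs: r0:Add3,r1:Add1,r2:Mul2,r3:Add2
  c6: CDB Add2=5; issue ADD r3<-Add2  regs: r0:Add3,r1:Add1,r2:Mul2,r3:Add2
  c7: CDB Mul2=36  regs: r0:Add3,r1:Add1,r2:36,r3:Add2
  c8: -  regs: r0:Add3,r1:Add1,r2:36,r3:Add2
  c9: CDB Add1=37  regs: r0:Add3,r1:37,r2:36,r3:Add2
  c10: CDB Add2=41  regs: r0:Add3,r1:37,r2:36,r3:41
  c11: CDB Add3=38  regs: r0:38,r1:37,r2:36,r3:41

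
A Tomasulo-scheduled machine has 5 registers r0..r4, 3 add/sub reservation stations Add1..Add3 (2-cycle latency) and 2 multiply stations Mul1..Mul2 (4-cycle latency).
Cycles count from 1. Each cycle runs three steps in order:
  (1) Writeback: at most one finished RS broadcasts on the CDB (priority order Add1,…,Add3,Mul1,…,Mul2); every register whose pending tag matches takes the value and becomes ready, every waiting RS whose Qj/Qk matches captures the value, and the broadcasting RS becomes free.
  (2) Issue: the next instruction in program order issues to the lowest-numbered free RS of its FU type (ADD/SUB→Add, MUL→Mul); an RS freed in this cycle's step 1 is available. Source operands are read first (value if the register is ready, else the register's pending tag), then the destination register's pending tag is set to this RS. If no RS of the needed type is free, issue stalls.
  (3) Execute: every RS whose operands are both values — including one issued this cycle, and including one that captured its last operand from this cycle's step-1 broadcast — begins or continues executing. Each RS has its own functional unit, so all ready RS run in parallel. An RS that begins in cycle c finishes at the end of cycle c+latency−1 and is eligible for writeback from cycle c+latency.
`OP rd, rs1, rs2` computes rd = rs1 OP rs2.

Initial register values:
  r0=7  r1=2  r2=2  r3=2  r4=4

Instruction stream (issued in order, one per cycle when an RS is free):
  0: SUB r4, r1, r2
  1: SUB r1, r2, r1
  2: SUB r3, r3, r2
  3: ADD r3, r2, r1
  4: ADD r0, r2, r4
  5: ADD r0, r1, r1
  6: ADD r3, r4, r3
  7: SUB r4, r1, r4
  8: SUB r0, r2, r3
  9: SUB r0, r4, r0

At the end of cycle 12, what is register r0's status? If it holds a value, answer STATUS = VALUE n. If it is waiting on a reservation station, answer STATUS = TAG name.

  c1: issue SUB r4<-Add1  regs: r0:7,r1:2,r2:2,r3:2,r4:Add1
  c2: issue SUB r1<-Add2  regs: r0:7,r1:Add2,r2:2,r3:2,r4:Add1
  c3: CDB Add1=0; issue SUB r3<-Add1  regs: r0:7,r1:Add2,r2:2,r3:Add1,r4:0
  c4: CDB Add2=0; issue ADD r3<-Add2  regs: r0:7,r1:0,r2:2,r3:Add2,r4:0
  c5: CDB Add1=0; issue ADD r0<-Add1  regs: r0:Add1,r1:0,r2:2,r3:Add2,r4:0
  c6: CDB Add2=2; issue ADD r0<-Add2  regs: r0:Add2,r1:0,r2:2,r3:2,r4:0
  c7: CDB Add1=2; issue ADD r3<-Add1  regs: r0:Add2,r1:0,r2:2,r3:Add1,r4:0
  c8: CDB Add2=0; issue SUB r4<-Add2  regs: r0:0,r1:0,r2:2,r3:Add1,r4:Add2
  c9: CDB Add1=2; issue SUB r0<-Add1  regs: r0:Add1,r1:0,r2:2,r3:2,r4:Add2
  c10: CDB Add2=0; issue SUB r0<-Add2  regs: r0:Add2,r1:0,r2:2,r3:2,r4:0
  c11: CDB Add1=0  regs: r0:Add2,r1:0,r2:2,r3:2,r4:0
  c12: -  regs: r0:Add2,r1:0,r2:2,r3:2,r4:0

STATUS = TAG Add2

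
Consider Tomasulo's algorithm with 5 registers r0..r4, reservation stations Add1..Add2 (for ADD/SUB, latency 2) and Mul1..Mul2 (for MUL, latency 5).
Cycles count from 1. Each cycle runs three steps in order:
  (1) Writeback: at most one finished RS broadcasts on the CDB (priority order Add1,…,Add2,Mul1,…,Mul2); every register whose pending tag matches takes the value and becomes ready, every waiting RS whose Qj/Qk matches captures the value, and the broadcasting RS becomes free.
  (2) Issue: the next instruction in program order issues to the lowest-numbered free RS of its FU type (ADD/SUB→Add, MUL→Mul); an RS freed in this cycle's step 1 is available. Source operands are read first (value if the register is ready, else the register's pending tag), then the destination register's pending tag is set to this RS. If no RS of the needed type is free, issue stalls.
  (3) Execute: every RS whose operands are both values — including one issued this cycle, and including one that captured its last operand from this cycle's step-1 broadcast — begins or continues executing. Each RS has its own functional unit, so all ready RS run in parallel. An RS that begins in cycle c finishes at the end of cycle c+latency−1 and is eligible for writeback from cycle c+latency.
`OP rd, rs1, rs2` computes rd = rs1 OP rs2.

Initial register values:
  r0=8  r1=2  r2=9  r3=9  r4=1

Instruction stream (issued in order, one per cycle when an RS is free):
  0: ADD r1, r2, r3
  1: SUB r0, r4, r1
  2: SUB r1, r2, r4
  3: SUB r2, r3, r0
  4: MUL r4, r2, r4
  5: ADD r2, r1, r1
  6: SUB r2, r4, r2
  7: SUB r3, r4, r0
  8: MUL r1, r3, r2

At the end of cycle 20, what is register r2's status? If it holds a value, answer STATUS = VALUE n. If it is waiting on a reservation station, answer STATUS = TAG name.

  c1: issue ADD r1<-Add1  regs: r0:8,r1:Add1,r2:9,r3:9,r4:1
  c2: issue SUB r0<-Add2  regs: r0:Add2,r1:Add1,r2:9,r3:9,r4:1
  c3: CDB Add1=18; issue SUB r1<-Add1  regs: r0:Add2,r1:Add1,r2:9,r3:9,r4:1
  c4: stall  regs: r0:Add2,r1:Add1,r2:9,r3:9,r4:1
  c5: CDB Add1=8; issue SUB r2<-Add1  regs: r0:Add2,r1:8,r2:Add1,r3:9,r4:1
  c6: CDB Add2=-17; issue MUL r4<-Mul1  regs: r0:-17,r1:8,r2:Add1,r3:9,r4:Mul1
  c7: issue ADD r2<-Add2  regs: r0:-17,r1:8,r2:Add2,r3:9,r4:Mul1
  c8: CDB Add1=26; issue SUB r2<-Add1  regs: r0:-17,r1:8,r2:Add1,r3:9,r4:Mul1
  c9: CDB Add2=16; issue SUB r3<-Add2  regs: r0:-17,r1:8,r2:Add1,r3:Add2,r4:Mul1
  c10: issue MUL r1<-Mul2  regs: r0:-17,r1:Mul2,r2:Add1,r3:Add2,r4:Mul1
  c11: -  regs: r0:-17,r1:Mul2,r2:Add1,r3:Add2,r4:Mul1
  c12: -  regs: r0:-17,r1:Mul2,r2:Add1,r3:Add2,r4:Mul1
  c13: CDB Mul1=26  regs: r0:-17,r1:Mul2,r2:Add1,r3:Add2,r4:26
  c14: -  regs: r0:-17,r1:Mul2,r2:Add1,r3:Add2,r4:26
  c15: CDB Add1=10  regs: r0:-17,r1:Mul2,r2:10,r3:Add2,r4:26
  c16: CDB Add2=43  regs: r0:-17,r1:Mul2,r2:10,r3:43,r4:26
  c17: -  regs: r0:-17,r1:Mul2,r2:10,r3:43,r4:26
  c18: -  regs: r0:-17,r1:Mul2,r2:10,r3:43,r4:26
  c19: -  regs: r0:-17,r1:Mul2,r2:10,r3:43,r4:26
  c20: -  regs: r0:-17,r1:Mul2,r2:10,r3:43,r4:26

STATUS = VALUE 10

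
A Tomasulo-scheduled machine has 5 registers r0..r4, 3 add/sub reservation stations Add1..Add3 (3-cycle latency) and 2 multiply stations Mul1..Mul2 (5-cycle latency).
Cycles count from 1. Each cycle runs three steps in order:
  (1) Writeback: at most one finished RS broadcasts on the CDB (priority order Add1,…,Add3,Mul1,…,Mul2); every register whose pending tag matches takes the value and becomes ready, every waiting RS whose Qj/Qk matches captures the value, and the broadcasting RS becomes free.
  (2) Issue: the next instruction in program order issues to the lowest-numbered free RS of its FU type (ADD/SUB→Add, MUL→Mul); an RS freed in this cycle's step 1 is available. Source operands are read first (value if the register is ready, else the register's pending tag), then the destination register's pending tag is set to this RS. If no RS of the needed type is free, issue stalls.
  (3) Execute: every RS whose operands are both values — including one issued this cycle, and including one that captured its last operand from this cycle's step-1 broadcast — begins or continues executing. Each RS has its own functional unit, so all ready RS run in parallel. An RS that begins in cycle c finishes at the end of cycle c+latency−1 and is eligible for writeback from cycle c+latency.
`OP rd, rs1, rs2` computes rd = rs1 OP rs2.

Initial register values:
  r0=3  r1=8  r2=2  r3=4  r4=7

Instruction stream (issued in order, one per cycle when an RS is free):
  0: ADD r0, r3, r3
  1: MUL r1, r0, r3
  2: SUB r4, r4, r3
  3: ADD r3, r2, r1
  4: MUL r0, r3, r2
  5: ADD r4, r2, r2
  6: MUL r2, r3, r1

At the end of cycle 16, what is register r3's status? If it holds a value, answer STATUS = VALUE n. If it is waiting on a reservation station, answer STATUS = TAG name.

  c1: issue ADD r0<-Add1  regs: r0:Add1,r1:8,r2:2,r3:4,r4:7
  c2: issue MUL r1<-Mul1  regs: r0:Add1,r1:Mul1,r2:2,r3:4,r4:7
  c3: issue SUB r4<-Add2  regs: r0:Add1,r1:Mul1,r2:2,r3:4,r4:Add2
  c4: CDB Add1=8; issue ADD r3<-Add1  regs: r0:8,r1:Mul1,r2:2,r3:Add1,r4:Add2
  c5: issue MUL r0<-Mul2  regs: r0:Mul2,r1:Mul1,r2:2,r3:Add1,r4:Add2
  c6: CDB Add2=3; issue ADD r4<-Add2  regs: r0:Mul2,r1:Mul1,r2:2,r3:Add1,r4:Add2
  c7: stall  regs: r0:Mul2,r1:Mul1,r2:2,r3:Add1,r4:Add2
  c8: stall  regs: r0:Mul2,r1:Mul1,r2:2,r3:Add1,r4:Add2
  c9: CDB Add2=4; stall  regs: r0:Mul2,r1:Mul1,r2:2,r3:Add1,r4:4
  c10: CDB Mul1=32; issue MUL r2<-Mul1  regs: r0:Mul2,r1:32,r2:Mul1,r3:Add1,r4:4
  c11: -  regs: r0:Mul2,r1:32,r2:Mul1,r3:Add1,r4:4
  c12: -  regs: r0:Mul2,r1:32,r2:Mul1,r3:Add1,r4:4
  c13: CDB Add1=34  regs: r0:Mul2,r1:32,r2:Mul1,r3:34,r4:4
  c14: -  regs: r0:Mul2,r1:32,r2:Mul1,r3:34,r4:4
  c15: -  regs: r0:Mul2,r1:32,r2:Mul1,r3:34,r4:4
  c16: -  regs: r0:Mul2,r1:32,r2:Mul1,r3:34,r4:4

STATUS = VALUE 34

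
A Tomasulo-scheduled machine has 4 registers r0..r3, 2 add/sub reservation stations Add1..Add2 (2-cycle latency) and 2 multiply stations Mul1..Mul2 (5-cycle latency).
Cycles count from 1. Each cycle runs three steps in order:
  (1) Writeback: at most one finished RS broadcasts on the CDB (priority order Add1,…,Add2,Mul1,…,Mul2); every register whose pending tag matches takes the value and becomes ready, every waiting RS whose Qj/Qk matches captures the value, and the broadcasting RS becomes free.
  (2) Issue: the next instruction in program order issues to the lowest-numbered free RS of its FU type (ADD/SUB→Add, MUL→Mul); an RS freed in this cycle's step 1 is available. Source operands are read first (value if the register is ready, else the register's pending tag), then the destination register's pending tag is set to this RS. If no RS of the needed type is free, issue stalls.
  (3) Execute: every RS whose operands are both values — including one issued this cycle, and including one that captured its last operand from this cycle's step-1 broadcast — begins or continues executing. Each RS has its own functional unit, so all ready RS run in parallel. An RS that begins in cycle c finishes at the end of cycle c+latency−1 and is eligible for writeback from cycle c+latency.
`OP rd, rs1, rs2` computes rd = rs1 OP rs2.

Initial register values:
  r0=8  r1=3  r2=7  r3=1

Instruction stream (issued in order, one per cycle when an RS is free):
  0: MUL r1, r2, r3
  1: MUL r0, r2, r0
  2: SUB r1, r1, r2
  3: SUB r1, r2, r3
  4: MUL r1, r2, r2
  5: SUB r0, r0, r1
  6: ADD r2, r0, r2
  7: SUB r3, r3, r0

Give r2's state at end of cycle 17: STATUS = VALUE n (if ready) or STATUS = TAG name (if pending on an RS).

cycle 1: issue MUL r1<-Mul1 // r0:8,r1:Mul1,r2:7,r3:1
cycle 2: issue MUL r0<-Mul2 // r0:Mul2,r1:Mul1,r2:7,r3:1
cycle 3: issue SUB r1<-Add1 // r0:Mul2,r1:Add1,r2:7,r3:1
cycle 4: issue SUB r1<-Add2 // r0:Mul2,r1:Add2,r2:7,r3:1
cycle 5: stall // r0:Mul2,r1:Add2,r2:7,r3:1
cycle 6: CDB Add2=6; stall // r0:Mul2,r1:6,r2:7,r3:1
cycle 7: CDB Mul1=7; issue MUL r1<-Mul1 // r0:Mul2,r1:Mul1,r2:7,r3:1
cycle 8: CDB Mul2=56; issue SUB r0<-Add2 // r0:Add2,r1:Mul1,r2:7,r3:1
cycle 9: CDB Add1=0; issue ADD r2<-Add1 // r0:Add2,r1:Mul1,r2:Add1,r3:1
cycle 10: stall // r0:Add2,r1:Mul1,r2:Add1,r3:1
cycle 11: stall // r0:Add2,r1:Mul1,r2:Add1,r3:1
cycle 12: CDB Mul1=49; stall // r0:Add2,r1:49,r2:Add1,r3:1
cycle 13: stall // r0:Add2,r1:49,r2:Add1,r3:1
cycle 14: CDB Add2=7; issue SUB r3<-Add2 // r0:7,r1:49,r2:Add1,r3:Add2
cycle 15: - // r0:7,r1:49,r2:Add1,r3:Add2
cycle 16: CDB Add1=14 // r0:7,r1:49,r2:14,r3:Add2
cycle 17: CDB Add2=-6 // r0:7,r1:49,r2:14,r3:-6

STATUS = VALUE 14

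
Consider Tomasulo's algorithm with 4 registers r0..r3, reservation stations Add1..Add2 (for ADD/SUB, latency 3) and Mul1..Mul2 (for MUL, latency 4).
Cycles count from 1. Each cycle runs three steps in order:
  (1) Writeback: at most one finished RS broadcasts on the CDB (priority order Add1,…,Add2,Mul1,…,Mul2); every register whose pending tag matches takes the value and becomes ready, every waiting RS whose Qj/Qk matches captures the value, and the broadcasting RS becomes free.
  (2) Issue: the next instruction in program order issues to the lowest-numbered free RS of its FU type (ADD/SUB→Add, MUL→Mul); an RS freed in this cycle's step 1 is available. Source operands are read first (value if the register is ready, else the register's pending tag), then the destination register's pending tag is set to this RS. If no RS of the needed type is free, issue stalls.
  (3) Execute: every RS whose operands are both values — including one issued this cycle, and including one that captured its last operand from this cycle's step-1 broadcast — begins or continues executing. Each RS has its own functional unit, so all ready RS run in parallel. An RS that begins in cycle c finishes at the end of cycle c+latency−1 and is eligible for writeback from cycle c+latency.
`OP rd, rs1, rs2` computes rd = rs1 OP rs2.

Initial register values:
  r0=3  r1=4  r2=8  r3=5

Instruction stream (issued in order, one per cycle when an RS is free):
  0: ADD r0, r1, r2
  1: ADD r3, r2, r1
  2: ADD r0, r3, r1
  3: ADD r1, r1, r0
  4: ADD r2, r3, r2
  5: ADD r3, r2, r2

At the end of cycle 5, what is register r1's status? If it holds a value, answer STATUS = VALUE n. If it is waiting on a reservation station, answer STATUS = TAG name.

  c1: issue ADD r0<-Add1  regs: r0:Add1,r1:4,r2:8,r3:5
  c2: issue ADD r3<-Add2  regs: r0:Add1,r1:4,r2:8,r3:Add2
  c3: stall  regs: r0:Add1,r1:4,r2:8,r3:Add2
  c4: CDB Add1=12; issue ADD r0<-Add1  regs: r0:Add1,r1:4,r2:8,r3:Add2
  c5: CDB Add2=12; issue ADD r1<-Add2  regs: r0:Add1,r1:Add2,r2:8,r3:12

STATUS = TAG Add2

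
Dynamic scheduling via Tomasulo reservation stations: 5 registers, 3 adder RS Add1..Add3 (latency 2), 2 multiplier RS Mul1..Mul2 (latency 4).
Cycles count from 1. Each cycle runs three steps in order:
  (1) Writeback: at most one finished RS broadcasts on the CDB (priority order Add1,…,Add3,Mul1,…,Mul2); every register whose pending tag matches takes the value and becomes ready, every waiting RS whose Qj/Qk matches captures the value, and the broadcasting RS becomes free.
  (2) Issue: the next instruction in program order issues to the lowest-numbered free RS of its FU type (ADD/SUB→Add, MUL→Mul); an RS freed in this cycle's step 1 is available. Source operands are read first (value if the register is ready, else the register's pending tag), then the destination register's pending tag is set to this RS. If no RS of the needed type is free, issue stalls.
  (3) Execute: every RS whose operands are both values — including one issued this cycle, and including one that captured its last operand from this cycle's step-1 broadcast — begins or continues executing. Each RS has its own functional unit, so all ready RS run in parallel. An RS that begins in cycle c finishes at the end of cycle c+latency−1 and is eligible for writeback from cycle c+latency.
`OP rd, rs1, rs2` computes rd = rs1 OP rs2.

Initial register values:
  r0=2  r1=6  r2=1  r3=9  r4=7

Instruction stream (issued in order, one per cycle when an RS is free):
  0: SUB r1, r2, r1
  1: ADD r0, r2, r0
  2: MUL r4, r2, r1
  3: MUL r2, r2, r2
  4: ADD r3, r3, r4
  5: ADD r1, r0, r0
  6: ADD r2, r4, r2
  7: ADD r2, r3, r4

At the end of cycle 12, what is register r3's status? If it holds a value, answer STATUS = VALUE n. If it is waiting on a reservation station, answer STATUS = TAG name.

STATUS = VALUE 4

  c1: issue SUB r1<-Add1  regs: r0:2,r1:Add1,r2:1,r3:9,r4:7
  c2: issue ADD r0<-Add2  regs: r0:Add2,r1:Add1,r2:1,r3:9,r4:7
  c3: CDB Add1=-5; issue MUL r4<-Mul1  regs: r0:Add2,r1:-5,r2:1,r3:9,r4:Mul1
  c4: CDB Add2=3; issue MUL r2<-Mul2  regs: r0:3,r1:-5,r2:Mul2,r3:9,r4:Mul1
  c5: issue ADD r3<-Add1  regs: r0:3,r1:-5,r2:Mul2,r3:Add1,r4:Mul1
  c6: issue ADD r1<-Add2  regs: r0:3,r1:Add2,r2:Mul2,r3:Add1,r4:Mul1
  c7: CDB Mul1=-5; issue ADD r2<-Add3  regs: r0:3,r1:Add2,r2:Add3,r3:Add1,r4:-5
  c8: CDB Add2=6; issue ADD r2<-Add2  regs: r0:3,r1:6,r2:Add2,r3:Add1,r4:-5
  c9: CDB Add1=4  regs: r0:3,r1:6,r2:Add2,r3:4,r4:-5
  c10: CDB Mul2=1  regs: r0:3,r1:6,r2:Add2,r3:4,r4:-5
  c11: CDB Add2=-1  regs: r0:3,r1:6,r2:-1,r3:4,r4:-5
  c12: CDB Add3=-4  regs: r0:3,r1:6,r2:-1,r3:4,r4:-5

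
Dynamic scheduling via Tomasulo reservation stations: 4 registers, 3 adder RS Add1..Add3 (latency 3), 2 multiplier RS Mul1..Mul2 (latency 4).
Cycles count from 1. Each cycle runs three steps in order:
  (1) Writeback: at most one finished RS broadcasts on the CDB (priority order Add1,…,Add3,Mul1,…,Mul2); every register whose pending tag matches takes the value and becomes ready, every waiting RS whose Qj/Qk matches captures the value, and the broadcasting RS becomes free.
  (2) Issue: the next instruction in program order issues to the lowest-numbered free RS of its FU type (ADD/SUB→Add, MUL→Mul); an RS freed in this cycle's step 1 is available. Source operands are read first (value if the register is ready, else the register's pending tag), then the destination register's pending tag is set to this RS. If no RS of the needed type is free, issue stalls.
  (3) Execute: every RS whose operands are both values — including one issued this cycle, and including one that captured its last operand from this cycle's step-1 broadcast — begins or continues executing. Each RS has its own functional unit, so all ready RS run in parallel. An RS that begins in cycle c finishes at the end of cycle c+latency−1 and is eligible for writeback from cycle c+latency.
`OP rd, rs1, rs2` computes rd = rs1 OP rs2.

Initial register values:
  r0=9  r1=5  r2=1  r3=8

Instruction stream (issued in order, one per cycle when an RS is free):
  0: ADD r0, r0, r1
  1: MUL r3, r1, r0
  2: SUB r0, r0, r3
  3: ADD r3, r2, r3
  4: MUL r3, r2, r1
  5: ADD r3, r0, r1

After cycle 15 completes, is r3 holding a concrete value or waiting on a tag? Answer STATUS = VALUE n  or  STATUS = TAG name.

cycle 1: issue ADD r0<-Add1 // r0:Add1,r1:5,r2:1,r3:8
cycle 2: issue MUL r3<-Mul1 // r0:Add1,r1:5,r2:1,r3:Mul1
cycle 3: issue SUB r0<-Add2 // r0:Add2,r1:5,r2:1,r3:Mul1
cycle 4: CDB Add1=14; issue ADD r3<-Add1 // r0:Add2,r1:5,r2:1,r3:Add1
cycle 5: issue MUL r3<-Mul2 // r0:Add2,r1:5,r2:1,r3:Mul2
cycle 6: issue ADD r3<-Add3 // r0:Add2,r1:5,r2:1,r3:Add3
cycle 7: - // r0:Add2,r1:5,r2:1,r3:Add3
cycle 8: CDB Mul1=70 // r0:Add2,r1:5,r2:1,r3:Add3
cycle 9: CDB Mul2=5 // r0:Add2,r1:5,r2:1,r3:Add3
cycle 10: - // r0:Add2,r1:5,r2:1,r3:Add3
cycle 11: CDB Add1=71 // r0:Add2,r1:5,r2:1,r3:Add3
cycle 12: CDB Add2=-56 // r0:-56,r1:5,r2:1,r3:Add3
cycle 13: - // r0:-56,r1:5,r2:1,r3:Add3
cycle 14: - // r0:-56,r1:5,r2:1,r3:Add3
cycle 15: CDB Add3=-51 // r0:-56,r1:5,r2:1,r3:-51

STATUS = VALUE -51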